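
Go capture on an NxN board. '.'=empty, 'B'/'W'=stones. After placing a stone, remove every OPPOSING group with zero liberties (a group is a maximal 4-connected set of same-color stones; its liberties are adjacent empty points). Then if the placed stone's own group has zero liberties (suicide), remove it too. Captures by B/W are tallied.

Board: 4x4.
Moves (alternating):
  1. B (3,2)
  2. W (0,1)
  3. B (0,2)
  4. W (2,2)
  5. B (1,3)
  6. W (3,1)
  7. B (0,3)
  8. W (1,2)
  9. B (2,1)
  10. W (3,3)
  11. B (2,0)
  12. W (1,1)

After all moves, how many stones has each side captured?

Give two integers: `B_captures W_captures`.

Answer: 0 1

Derivation:
Move 1: B@(3,2) -> caps B=0 W=0
Move 2: W@(0,1) -> caps B=0 W=0
Move 3: B@(0,2) -> caps B=0 W=0
Move 4: W@(2,2) -> caps B=0 W=0
Move 5: B@(1,3) -> caps B=0 W=0
Move 6: W@(3,1) -> caps B=0 W=0
Move 7: B@(0,3) -> caps B=0 W=0
Move 8: W@(1,2) -> caps B=0 W=0
Move 9: B@(2,1) -> caps B=0 W=0
Move 10: W@(3,3) -> caps B=0 W=1
Move 11: B@(2,0) -> caps B=0 W=1
Move 12: W@(1,1) -> caps B=0 W=1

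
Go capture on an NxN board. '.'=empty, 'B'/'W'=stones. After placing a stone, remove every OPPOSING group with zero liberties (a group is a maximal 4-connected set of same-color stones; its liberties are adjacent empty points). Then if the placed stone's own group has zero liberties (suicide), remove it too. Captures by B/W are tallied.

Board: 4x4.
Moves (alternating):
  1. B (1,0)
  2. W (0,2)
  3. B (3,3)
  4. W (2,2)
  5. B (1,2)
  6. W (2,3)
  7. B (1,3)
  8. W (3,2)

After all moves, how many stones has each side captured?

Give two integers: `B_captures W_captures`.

Answer: 0 1

Derivation:
Move 1: B@(1,0) -> caps B=0 W=0
Move 2: W@(0,2) -> caps B=0 W=0
Move 3: B@(3,3) -> caps B=0 W=0
Move 4: W@(2,2) -> caps B=0 W=0
Move 5: B@(1,2) -> caps B=0 W=0
Move 6: W@(2,3) -> caps B=0 W=0
Move 7: B@(1,3) -> caps B=0 W=0
Move 8: W@(3,2) -> caps B=0 W=1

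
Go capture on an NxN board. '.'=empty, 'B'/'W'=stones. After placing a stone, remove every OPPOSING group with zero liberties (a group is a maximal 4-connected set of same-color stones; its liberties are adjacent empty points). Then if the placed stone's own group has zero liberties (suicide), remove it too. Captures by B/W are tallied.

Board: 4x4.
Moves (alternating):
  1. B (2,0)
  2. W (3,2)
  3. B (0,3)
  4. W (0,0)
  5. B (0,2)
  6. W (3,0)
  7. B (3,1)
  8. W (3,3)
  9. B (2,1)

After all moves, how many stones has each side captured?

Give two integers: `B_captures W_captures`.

Move 1: B@(2,0) -> caps B=0 W=0
Move 2: W@(3,2) -> caps B=0 W=0
Move 3: B@(0,3) -> caps B=0 W=0
Move 4: W@(0,0) -> caps B=0 W=0
Move 5: B@(0,2) -> caps B=0 W=0
Move 6: W@(3,0) -> caps B=0 W=0
Move 7: B@(3,1) -> caps B=1 W=0
Move 8: W@(3,3) -> caps B=1 W=0
Move 9: B@(2,1) -> caps B=1 W=0

Answer: 1 0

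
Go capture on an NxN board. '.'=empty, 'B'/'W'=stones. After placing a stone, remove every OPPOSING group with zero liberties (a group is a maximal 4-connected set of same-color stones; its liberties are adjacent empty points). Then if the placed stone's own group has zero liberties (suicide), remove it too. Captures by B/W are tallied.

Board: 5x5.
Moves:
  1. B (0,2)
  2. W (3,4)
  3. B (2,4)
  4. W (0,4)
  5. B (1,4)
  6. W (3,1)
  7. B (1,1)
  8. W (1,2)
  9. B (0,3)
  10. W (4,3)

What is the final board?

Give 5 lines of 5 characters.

Move 1: B@(0,2) -> caps B=0 W=0
Move 2: W@(3,4) -> caps B=0 W=0
Move 3: B@(2,4) -> caps B=0 W=0
Move 4: W@(0,4) -> caps B=0 W=0
Move 5: B@(1,4) -> caps B=0 W=0
Move 6: W@(3,1) -> caps B=0 W=0
Move 7: B@(1,1) -> caps B=0 W=0
Move 8: W@(1,2) -> caps B=0 W=0
Move 9: B@(0,3) -> caps B=1 W=0
Move 10: W@(4,3) -> caps B=1 W=0

Answer: ..BB.
.BW.B
....B
.W..W
...W.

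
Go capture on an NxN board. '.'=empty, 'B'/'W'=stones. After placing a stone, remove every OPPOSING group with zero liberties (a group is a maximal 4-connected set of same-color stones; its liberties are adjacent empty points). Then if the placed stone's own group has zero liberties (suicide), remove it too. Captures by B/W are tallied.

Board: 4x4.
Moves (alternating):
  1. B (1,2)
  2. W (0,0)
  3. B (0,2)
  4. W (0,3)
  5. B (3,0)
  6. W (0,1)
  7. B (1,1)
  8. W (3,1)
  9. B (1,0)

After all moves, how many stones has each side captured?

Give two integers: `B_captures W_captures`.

Move 1: B@(1,2) -> caps B=0 W=0
Move 2: W@(0,0) -> caps B=0 W=0
Move 3: B@(0,2) -> caps B=0 W=0
Move 4: W@(0,3) -> caps B=0 W=0
Move 5: B@(3,0) -> caps B=0 W=0
Move 6: W@(0,1) -> caps B=0 W=0
Move 7: B@(1,1) -> caps B=0 W=0
Move 8: W@(3,1) -> caps B=0 W=0
Move 9: B@(1,0) -> caps B=2 W=0

Answer: 2 0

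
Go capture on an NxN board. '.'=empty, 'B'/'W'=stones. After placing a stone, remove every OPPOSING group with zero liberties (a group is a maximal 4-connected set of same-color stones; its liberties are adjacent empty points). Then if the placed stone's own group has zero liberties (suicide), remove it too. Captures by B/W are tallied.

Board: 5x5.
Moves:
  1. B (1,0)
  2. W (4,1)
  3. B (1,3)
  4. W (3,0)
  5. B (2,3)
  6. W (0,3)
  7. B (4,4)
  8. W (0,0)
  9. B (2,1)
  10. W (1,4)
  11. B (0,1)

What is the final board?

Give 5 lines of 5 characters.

Answer: .B.W.
B..BW
.B.B.
W....
.W..B

Derivation:
Move 1: B@(1,0) -> caps B=0 W=0
Move 2: W@(4,1) -> caps B=0 W=0
Move 3: B@(1,3) -> caps B=0 W=0
Move 4: W@(3,0) -> caps B=0 W=0
Move 5: B@(2,3) -> caps B=0 W=0
Move 6: W@(0,3) -> caps B=0 W=0
Move 7: B@(4,4) -> caps B=0 W=0
Move 8: W@(0,0) -> caps B=0 W=0
Move 9: B@(2,1) -> caps B=0 W=0
Move 10: W@(1,4) -> caps B=0 W=0
Move 11: B@(0,1) -> caps B=1 W=0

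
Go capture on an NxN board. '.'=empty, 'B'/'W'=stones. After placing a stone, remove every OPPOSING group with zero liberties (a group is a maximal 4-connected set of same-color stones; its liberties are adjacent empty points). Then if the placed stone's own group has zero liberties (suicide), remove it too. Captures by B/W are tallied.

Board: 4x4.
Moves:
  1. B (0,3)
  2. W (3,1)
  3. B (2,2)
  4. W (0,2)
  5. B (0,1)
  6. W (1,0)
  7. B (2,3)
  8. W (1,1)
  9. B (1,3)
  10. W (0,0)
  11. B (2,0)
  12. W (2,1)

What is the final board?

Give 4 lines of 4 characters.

Move 1: B@(0,3) -> caps B=0 W=0
Move 2: W@(3,1) -> caps B=0 W=0
Move 3: B@(2,2) -> caps B=0 W=0
Move 4: W@(0,2) -> caps B=0 W=0
Move 5: B@(0,1) -> caps B=0 W=0
Move 6: W@(1,0) -> caps B=0 W=0
Move 7: B@(2,3) -> caps B=0 W=0
Move 8: W@(1,1) -> caps B=0 W=0
Move 9: B@(1,3) -> caps B=0 W=0
Move 10: W@(0,0) -> caps B=0 W=1
Move 11: B@(2,0) -> caps B=0 W=1
Move 12: W@(2,1) -> caps B=0 W=1

Answer: W.WB
WW.B
BWBB
.W..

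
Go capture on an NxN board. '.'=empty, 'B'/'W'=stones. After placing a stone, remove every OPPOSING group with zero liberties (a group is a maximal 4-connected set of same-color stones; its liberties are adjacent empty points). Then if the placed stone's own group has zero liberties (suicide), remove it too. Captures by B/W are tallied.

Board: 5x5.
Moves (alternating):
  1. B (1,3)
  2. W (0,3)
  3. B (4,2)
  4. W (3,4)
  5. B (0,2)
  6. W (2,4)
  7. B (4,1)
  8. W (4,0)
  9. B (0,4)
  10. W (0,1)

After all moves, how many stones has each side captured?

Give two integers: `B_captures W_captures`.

Answer: 1 0

Derivation:
Move 1: B@(1,3) -> caps B=0 W=0
Move 2: W@(0,3) -> caps B=0 W=0
Move 3: B@(4,2) -> caps B=0 W=0
Move 4: W@(3,4) -> caps B=0 W=0
Move 5: B@(0,2) -> caps B=0 W=0
Move 6: W@(2,4) -> caps B=0 W=0
Move 7: B@(4,1) -> caps B=0 W=0
Move 8: W@(4,0) -> caps B=0 W=0
Move 9: B@(0,4) -> caps B=1 W=0
Move 10: W@(0,1) -> caps B=1 W=0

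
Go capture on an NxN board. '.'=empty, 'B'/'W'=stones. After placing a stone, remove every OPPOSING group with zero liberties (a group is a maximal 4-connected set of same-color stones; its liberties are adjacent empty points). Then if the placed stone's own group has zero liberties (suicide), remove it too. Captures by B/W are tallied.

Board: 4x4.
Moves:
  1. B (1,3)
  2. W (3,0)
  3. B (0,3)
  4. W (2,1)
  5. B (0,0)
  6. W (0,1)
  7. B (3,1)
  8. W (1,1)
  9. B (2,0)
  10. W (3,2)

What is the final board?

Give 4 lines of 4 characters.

Move 1: B@(1,3) -> caps B=0 W=0
Move 2: W@(3,0) -> caps B=0 W=0
Move 3: B@(0,3) -> caps B=0 W=0
Move 4: W@(2,1) -> caps B=0 W=0
Move 5: B@(0,0) -> caps B=0 W=0
Move 6: W@(0,1) -> caps B=0 W=0
Move 7: B@(3,1) -> caps B=0 W=0
Move 8: W@(1,1) -> caps B=0 W=0
Move 9: B@(2,0) -> caps B=1 W=0
Move 10: W@(3,2) -> caps B=1 W=0

Answer: BW.B
.W.B
BW..
.BW.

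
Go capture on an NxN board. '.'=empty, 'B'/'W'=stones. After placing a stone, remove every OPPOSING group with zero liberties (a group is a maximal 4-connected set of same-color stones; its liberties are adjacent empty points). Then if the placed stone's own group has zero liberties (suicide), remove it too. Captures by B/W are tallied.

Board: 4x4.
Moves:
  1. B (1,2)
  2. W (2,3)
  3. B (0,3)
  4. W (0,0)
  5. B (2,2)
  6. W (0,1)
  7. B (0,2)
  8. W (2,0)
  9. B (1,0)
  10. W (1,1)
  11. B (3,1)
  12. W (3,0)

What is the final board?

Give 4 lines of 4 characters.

Answer: WWBB
.WB.
W.BW
WB..

Derivation:
Move 1: B@(1,2) -> caps B=0 W=0
Move 2: W@(2,3) -> caps B=0 W=0
Move 3: B@(0,3) -> caps B=0 W=0
Move 4: W@(0,0) -> caps B=0 W=0
Move 5: B@(2,2) -> caps B=0 W=0
Move 6: W@(0,1) -> caps B=0 W=0
Move 7: B@(0,2) -> caps B=0 W=0
Move 8: W@(2,0) -> caps B=0 W=0
Move 9: B@(1,0) -> caps B=0 W=0
Move 10: W@(1,1) -> caps B=0 W=1
Move 11: B@(3,1) -> caps B=0 W=1
Move 12: W@(3,0) -> caps B=0 W=1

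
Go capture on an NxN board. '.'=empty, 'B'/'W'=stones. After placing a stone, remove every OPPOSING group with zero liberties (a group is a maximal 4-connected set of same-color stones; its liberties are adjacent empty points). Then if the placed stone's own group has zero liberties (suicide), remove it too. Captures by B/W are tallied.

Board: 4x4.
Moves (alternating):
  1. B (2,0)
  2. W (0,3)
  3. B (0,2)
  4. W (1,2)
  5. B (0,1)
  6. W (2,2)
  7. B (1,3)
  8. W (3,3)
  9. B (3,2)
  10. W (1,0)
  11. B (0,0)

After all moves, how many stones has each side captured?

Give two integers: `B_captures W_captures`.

Answer: 1 0

Derivation:
Move 1: B@(2,0) -> caps B=0 W=0
Move 2: W@(0,3) -> caps B=0 W=0
Move 3: B@(0,2) -> caps B=0 W=0
Move 4: W@(1,2) -> caps B=0 W=0
Move 5: B@(0,1) -> caps B=0 W=0
Move 6: W@(2,2) -> caps B=0 W=0
Move 7: B@(1,3) -> caps B=1 W=0
Move 8: W@(3,3) -> caps B=1 W=0
Move 9: B@(3,2) -> caps B=1 W=0
Move 10: W@(1,0) -> caps B=1 W=0
Move 11: B@(0,0) -> caps B=1 W=0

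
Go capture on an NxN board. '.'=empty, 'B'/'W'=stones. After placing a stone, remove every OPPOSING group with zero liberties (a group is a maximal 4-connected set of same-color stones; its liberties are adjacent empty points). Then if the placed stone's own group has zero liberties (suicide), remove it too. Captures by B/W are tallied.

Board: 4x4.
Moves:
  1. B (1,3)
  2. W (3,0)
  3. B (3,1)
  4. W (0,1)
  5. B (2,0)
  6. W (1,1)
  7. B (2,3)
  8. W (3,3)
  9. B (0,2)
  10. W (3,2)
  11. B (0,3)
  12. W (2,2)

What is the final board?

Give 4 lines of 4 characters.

Move 1: B@(1,3) -> caps B=0 W=0
Move 2: W@(3,0) -> caps B=0 W=0
Move 3: B@(3,1) -> caps B=0 W=0
Move 4: W@(0,1) -> caps B=0 W=0
Move 5: B@(2,0) -> caps B=1 W=0
Move 6: W@(1,1) -> caps B=1 W=0
Move 7: B@(2,3) -> caps B=1 W=0
Move 8: W@(3,3) -> caps B=1 W=0
Move 9: B@(0,2) -> caps B=1 W=0
Move 10: W@(3,2) -> caps B=1 W=0
Move 11: B@(0,3) -> caps B=1 W=0
Move 12: W@(2,2) -> caps B=1 W=0

Answer: .WBB
.W.B
B.WB
.BWW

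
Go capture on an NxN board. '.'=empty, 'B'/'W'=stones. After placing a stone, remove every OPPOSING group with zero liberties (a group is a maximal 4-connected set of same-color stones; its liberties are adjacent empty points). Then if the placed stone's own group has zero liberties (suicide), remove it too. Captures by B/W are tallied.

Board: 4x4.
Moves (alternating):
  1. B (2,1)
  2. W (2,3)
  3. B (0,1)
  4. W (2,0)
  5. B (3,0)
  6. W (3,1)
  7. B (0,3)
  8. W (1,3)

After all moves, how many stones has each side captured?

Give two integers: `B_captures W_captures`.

Move 1: B@(2,1) -> caps B=0 W=0
Move 2: W@(2,3) -> caps B=0 W=0
Move 3: B@(0,1) -> caps B=0 W=0
Move 4: W@(2,0) -> caps B=0 W=0
Move 5: B@(3,0) -> caps B=0 W=0
Move 6: W@(3,1) -> caps B=0 W=1
Move 7: B@(0,3) -> caps B=0 W=1
Move 8: W@(1,3) -> caps B=0 W=1

Answer: 0 1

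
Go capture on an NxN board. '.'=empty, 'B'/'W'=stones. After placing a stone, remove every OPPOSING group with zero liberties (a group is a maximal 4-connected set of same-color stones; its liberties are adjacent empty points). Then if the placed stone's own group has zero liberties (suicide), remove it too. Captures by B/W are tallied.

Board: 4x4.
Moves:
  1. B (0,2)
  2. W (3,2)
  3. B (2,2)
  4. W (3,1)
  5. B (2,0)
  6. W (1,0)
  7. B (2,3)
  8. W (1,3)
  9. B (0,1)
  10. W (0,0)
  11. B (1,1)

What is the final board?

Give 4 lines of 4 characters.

Move 1: B@(0,2) -> caps B=0 W=0
Move 2: W@(3,2) -> caps B=0 W=0
Move 3: B@(2,2) -> caps B=0 W=0
Move 4: W@(3,1) -> caps B=0 W=0
Move 5: B@(2,0) -> caps B=0 W=0
Move 6: W@(1,0) -> caps B=0 W=0
Move 7: B@(2,3) -> caps B=0 W=0
Move 8: W@(1,3) -> caps B=0 W=0
Move 9: B@(0,1) -> caps B=0 W=0
Move 10: W@(0,0) -> caps B=0 W=0
Move 11: B@(1,1) -> caps B=2 W=0

Answer: .BB.
.B.W
B.BB
.WW.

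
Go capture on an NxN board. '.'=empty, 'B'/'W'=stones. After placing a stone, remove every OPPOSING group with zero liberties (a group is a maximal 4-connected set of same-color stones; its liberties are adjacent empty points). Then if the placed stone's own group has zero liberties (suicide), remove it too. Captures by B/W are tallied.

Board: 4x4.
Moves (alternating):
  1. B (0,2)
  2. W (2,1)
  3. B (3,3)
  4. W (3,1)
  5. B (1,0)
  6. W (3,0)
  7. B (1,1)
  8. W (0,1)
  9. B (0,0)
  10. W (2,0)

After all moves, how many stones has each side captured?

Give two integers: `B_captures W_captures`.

Answer: 1 0

Derivation:
Move 1: B@(0,2) -> caps B=0 W=0
Move 2: W@(2,1) -> caps B=0 W=0
Move 3: B@(3,3) -> caps B=0 W=0
Move 4: W@(3,1) -> caps B=0 W=0
Move 5: B@(1,0) -> caps B=0 W=0
Move 6: W@(3,0) -> caps B=0 W=0
Move 7: B@(1,1) -> caps B=0 W=0
Move 8: W@(0,1) -> caps B=0 W=0
Move 9: B@(0,0) -> caps B=1 W=0
Move 10: W@(2,0) -> caps B=1 W=0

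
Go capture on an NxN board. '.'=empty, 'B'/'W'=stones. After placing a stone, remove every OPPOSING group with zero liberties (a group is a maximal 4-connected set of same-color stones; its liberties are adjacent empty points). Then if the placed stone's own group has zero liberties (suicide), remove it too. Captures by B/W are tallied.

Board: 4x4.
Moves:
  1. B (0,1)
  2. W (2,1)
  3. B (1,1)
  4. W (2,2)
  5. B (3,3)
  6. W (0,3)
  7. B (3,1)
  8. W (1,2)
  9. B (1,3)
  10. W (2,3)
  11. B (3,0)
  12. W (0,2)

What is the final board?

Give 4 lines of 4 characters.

Answer: .BWW
.BW.
.WWW
BB.B

Derivation:
Move 1: B@(0,1) -> caps B=0 W=0
Move 2: W@(2,1) -> caps B=0 W=0
Move 3: B@(1,1) -> caps B=0 W=0
Move 4: W@(2,2) -> caps B=0 W=0
Move 5: B@(3,3) -> caps B=0 W=0
Move 6: W@(0,3) -> caps B=0 W=0
Move 7: B@(3,1) -> caps B=0 W=0
Move 8: W@(1,2) -> caps B=0 W=0
Move 9: B@(1,3) -> caps B=0 W=0
Move 10: W@(2,3) -> caps B=0 W=1
Move 11: B@(3,0) -> caps B=0 W=1
Move 12: W@(0,2) -> caps B=0 W=1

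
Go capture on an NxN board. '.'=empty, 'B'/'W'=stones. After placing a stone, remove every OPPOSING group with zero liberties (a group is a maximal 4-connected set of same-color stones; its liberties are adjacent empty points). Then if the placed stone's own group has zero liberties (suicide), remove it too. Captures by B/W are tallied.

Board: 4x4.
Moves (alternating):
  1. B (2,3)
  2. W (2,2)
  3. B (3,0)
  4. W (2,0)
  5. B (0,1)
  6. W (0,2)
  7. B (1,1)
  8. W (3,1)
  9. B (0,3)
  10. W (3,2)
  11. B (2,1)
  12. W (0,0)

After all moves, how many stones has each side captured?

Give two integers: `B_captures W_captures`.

Move 1: B@(2,3) -> caps B=0 W=0
Move 2: W@(2,2) -> caps B=0 W=0
Move 3: B@(3,0) -> caps B=0 W=0
Move 4: W@(2,0) -> caps B=0 W=0
Move 5: B@(0,1) -> caps B=0 W=0
Move 6: W@(0,2) -> caps B=0 W=0
Move 7: B@(1,1) -> caps B=0 W=0
Move 8: W@(3,1) -> caps B=0 W=1
Move 9: B@(0,3) -> caps B=0 W=1
Move 10: W@(3,2) -> caps B=0 W=1
Move 11: B@(2,1) -> caps B=0 W=1
Move 12: W@(0,0) -> caps B=0 W=1

Answer: 0 1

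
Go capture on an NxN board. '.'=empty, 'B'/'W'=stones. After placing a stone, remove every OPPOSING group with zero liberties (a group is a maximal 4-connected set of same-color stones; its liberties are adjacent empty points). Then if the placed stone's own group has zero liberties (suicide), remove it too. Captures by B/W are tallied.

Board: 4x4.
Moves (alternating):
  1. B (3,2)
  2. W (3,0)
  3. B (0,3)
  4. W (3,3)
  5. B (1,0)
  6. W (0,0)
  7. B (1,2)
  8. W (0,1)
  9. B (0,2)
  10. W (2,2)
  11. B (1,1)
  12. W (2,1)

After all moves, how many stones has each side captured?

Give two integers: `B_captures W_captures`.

Answer: 2 0

Derivation:
Move 1: B@(3,2) -> caps B=0 W=0
Move 2: W@(3,0) -> caps B=0 W=0
Move 3: B@(0,3) -> caps B=0 W=0
Move 4: W@(3,3) -> caps B=0 W=0
Move 5: B@(1,0) -> caps B=0 W=0
Move 6: W@(0,0) -> caps B=0 W=0
Move 7: B@(1,2) -> caps B=0 W=0
Move 8: W@(0,1) -> caps B=0 W=0
Move 9: B@(0,2) -> caps B=0 W=0
Move 10: W@(2,2) -> caps B=0 W=0
Move 11: B@(1,1) -> caps B=2 W=0
Move 12: W@(2,1) -> caps B=2 W=0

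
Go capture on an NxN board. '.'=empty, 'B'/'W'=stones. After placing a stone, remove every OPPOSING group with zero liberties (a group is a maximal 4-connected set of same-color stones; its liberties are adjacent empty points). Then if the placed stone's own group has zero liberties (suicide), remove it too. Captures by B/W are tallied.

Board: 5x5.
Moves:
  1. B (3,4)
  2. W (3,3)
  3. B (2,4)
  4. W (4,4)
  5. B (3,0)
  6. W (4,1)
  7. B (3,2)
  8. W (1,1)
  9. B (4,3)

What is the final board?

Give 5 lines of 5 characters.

Answer: .....
.W...
....B
B.BWB
.W.B.

Derivation:
Move 1: B@(3,4) -> caps B=0 W=0
Move 2: W@(3,3) -> caps B=0 W=0
Move 3: B@(2,4) -> caps B=0 W=0
Move 4: W@(4,4) -> caps B=0 W=0
Move 5: B@(3,0) -> caps B=0 W=0
Move 6: W@(4,1) -> caps B=0 W=0
Move 7: B@(3,2) -> caps B=0 W=0
Move 8: W@(1,1) -> caps B=0 W=0
Move 9: B@(4,3) -> caps B=1 W=0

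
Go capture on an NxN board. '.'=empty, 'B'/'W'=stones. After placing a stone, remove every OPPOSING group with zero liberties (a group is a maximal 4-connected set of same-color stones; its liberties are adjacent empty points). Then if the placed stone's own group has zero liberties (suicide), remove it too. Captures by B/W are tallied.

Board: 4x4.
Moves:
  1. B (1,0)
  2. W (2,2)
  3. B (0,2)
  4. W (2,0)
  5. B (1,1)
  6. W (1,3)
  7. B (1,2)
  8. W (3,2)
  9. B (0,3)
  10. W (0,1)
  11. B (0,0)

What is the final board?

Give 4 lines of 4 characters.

Move 1: B@(1,0) -> caps B=0 W=0
Move 2: W@(2,2) -> caps B=0 W=0
Move 3: B@(0,2) -> caps B=0 W=0
Move 4: W@(2,0) -> caps B=0 W=0
Move 5: B@(1,1) -> caps B=0 W=0
Move 6: W@(1,3) -> caps B=0 W=0
Move 7: B@(1,2) -> caps B=0 W=0
Move 8: W@(3,2) -> caps B=0 W=0
Move 9: B@(0,3) -> caps B=0 W=0
Move 10: W@(0,1) -> caps B=0 W=0
Move 11: B@(0,0) -> caps B=1 W=0

Answer: B.BB
BBBW
W.W.
..W.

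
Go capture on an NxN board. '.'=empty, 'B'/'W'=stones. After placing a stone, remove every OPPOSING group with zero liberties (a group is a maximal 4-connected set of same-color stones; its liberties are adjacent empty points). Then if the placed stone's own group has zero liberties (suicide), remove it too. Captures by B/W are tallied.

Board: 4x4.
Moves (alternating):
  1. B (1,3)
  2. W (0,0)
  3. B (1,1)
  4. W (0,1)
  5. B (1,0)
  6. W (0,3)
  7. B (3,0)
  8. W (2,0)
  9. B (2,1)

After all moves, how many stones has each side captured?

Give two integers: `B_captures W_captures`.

Answer: 1 0

Derivation:
Move 1: B@(1,3) -> caps B=0 W=0
Move 2: W@(0,0) -> caps B=0 W=0
Move 3: B@(1,1) -> caps B=0 W=0
Move 4: W@(0,1) -> caps B=0 W=0
Move 5: B@(1,0) -> caps B=0 W=0
Move 6: W@(0,3) -> caps B=0 W=0
Move 7: B@(3,0) -> caps B=0 W=0
Move 8: W@(2,0) -> caps B=0 W=0
Move 9: B@(2,1) -> caps B=1 W=0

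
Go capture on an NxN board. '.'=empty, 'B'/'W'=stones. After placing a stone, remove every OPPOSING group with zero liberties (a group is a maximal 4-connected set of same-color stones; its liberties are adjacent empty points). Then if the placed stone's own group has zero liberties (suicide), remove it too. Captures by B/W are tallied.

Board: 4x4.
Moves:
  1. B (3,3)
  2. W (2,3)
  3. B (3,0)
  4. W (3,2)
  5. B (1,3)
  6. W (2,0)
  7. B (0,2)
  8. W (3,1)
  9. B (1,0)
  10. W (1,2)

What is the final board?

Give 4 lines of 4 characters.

Answer: ..B.
B.WB
W..W
.WW.

Derivation:
Move 1: B@(3,3) -> caps B=0 W=0
Move 2: W@(2,3) -> caps B=0 W=0
Move 3: B@(3,0) -> caps B=0 W=0
Move 4: W@(3,2) -> caps B=0 W=1
Move 5: B@(1,3) -> caps B=0 W=1
Move 6: W@(2,0) -> caps B=0 W=1
Move 7: B@(0,2) -> caps B=0 W=1
Move 8: W@(3,1) -> caps B=0 W=2
Move 9: B@(1,0) -> caps B=0 W=2
Move 10: W@(1,2) -> caps B=0 W=2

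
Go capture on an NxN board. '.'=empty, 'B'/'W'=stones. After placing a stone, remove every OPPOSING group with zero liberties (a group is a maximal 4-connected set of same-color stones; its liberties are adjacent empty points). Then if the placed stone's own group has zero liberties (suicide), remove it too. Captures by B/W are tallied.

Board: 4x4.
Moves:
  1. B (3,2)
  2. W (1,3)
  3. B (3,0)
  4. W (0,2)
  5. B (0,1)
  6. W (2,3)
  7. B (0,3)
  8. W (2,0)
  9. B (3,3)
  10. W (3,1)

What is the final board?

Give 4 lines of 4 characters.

Move 1: B@(3,2) -> caps B=0 W=0
Move 2: W@(1,3) -> caps B=0 W=0
Move 3: B@(3,0) -> caps B=0 W=0
Move 4: W@(0,2) -> caps B=0 W=0
Move 5: B@(0,1) -> caps B=0 W=0
Move 6: W@(2,3) -> caps B=0 W=0
Move 7: B@(0,3) -> caps B=0 W=0
Move 8: W@(2,0) -> caps B=0 W=0
Move 9: B@(3,3) -> caps B=0 W=0
Move 10: W@(3,1) -> caps B=0 W=1

Answer: .BW.
...W
W..W
.WBB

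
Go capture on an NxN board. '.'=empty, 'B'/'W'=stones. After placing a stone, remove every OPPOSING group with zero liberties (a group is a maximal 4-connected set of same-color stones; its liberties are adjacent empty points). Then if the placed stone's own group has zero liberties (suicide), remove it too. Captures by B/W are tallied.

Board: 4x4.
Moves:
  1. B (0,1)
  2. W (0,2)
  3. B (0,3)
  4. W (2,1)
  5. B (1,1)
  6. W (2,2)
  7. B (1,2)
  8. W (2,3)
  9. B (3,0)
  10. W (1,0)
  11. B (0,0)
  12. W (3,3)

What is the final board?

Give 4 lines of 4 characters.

Move 1: B@(0,1) -> caps B=0 W=0
Move 2: W@(0,2) -> caps B=0 W=0
Move 3: B@(0,3) -> caps B=0 W=0
Move 4: W@(2,1) -> caps B=0 W=0
Move 5: B@(1,1) -> caps B=0 W=0
Move 6: W@(2,2) -> caps B=0 W=0
Move 7: B@(1,2) -> caps B=1 W=0
Move 8: W@(2,3) -> caps B=1 W=0
Move 9: B@(3,0) -> caps B=1 W=0
Move 10: W@(1,0) -> caps B=1 W=0
Move 11: B@(0,0) -> caps B=1 W=0
Move 12: W@(3,3) -> caps B=1 W=0

Answer: BB.B
WBB.
.WWW
B..W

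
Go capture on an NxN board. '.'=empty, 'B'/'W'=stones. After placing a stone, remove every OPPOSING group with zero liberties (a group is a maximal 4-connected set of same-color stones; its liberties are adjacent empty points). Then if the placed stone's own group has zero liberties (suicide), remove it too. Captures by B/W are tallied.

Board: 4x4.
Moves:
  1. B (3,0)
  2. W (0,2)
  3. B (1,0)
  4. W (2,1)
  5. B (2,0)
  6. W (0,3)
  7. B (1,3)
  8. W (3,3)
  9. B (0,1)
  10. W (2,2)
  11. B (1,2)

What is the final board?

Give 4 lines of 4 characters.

Answer: .B..
B.BB
BWW.
B..W

Derivation:
Move 1: B@(3,0) -> caps B=0 W=0
Move 2: W@(0,2) -> caps B=0 W=0
Move 3: B@(1,0) -> caps B=0 W=0
Move 4: W@(2,1) -> caps B=0 W=0
Move 5: B@(2,0) -> caps B=0 W=0
Move 6: W@(0,3) -> caps B=0 W=0
Move 7: B@(1,3) -> caps B=0 W=0
Move 8: W@(3,3) -> caps B=0 W=0
Move 9: B@(0,1) -> caps B=0 W=0
Move 10: W@(2,2) -> caps B=0 W=0
Move 11: B@(1,2) -> caps B=2 W=0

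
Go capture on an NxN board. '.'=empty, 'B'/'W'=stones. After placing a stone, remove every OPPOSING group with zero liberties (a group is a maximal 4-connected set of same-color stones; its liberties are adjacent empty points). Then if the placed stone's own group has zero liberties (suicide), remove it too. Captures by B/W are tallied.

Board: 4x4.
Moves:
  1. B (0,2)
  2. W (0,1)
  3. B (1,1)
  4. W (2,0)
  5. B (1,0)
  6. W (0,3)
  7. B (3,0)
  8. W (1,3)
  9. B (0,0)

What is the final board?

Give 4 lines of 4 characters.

Move 1: B@(0,2) -> caps B=0 W=0
Move 2: W@(0,1) -> caps B=0 W=0
Move 3: B@(1,1) -> caps B=0 W=0
Move 4: W@(2,0) -> caps B=0 W=0
Move 5: B@(1,0) -> caps B=0 W=0
Move 6: W@(0,3) -> caps B=0 W=0
Move 7: B@(3,0) -> caps B=0 W=0
Move 8: W@(1,3) -> caps B=0 W=0
Move 9: B@(0,0) -> caps B=1 W=0

Answer: B.BW
BB.W
W...
B...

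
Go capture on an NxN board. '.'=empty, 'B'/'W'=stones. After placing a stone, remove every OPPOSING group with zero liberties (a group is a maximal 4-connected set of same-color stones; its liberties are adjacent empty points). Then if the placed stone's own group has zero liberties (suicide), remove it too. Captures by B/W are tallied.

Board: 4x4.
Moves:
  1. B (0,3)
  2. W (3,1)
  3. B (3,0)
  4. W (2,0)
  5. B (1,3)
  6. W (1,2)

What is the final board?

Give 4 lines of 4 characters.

Move 1: B@(0,3) -> caps B=0 W=0
Move 2: W@(3,1) -> caps B=0 W=0
Move 3: B@(3,0) -> caps B=0 W=0
Move 4: W@(2,0) -> caps B=0 W=1
Move 5: B@(1,3) -> caps B=0 W=1
Move 6: W@(1,2) -> caps B=0 W=1

Answer: ...B
..WB
W...
.W..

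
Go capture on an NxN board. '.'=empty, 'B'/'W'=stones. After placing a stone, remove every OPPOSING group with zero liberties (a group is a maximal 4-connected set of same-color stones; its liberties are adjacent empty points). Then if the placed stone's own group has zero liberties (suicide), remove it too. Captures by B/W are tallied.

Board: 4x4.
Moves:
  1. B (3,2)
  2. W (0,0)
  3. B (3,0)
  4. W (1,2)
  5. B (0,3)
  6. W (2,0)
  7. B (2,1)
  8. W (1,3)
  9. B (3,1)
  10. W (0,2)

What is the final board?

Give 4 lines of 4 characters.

Answer: W.W.
..WW
WB..
BBB.

Derivation:
Move 1: B@(3,2) -> caps B=0 W=0
Move 2: W@(0,0) -> caps B=0 W=0
Move 3: B@(3,0) -> caps B=0 W=0
Move 4: W@(1,2) -> caps B=0 W=0
Move 5: B@(0,3) -> caps B=0 W=0
Move 6: W@(2,0) -> caps B=0 W=0
Move 7: B@(2,1) -> caps B=0 W=0
Move 8: W@(1,3) -> caps B=0 W=0
Move 9: B@(3,1) -> caps B=0 W=0
Move 10: W@(0,2) -> caps B=0 W=1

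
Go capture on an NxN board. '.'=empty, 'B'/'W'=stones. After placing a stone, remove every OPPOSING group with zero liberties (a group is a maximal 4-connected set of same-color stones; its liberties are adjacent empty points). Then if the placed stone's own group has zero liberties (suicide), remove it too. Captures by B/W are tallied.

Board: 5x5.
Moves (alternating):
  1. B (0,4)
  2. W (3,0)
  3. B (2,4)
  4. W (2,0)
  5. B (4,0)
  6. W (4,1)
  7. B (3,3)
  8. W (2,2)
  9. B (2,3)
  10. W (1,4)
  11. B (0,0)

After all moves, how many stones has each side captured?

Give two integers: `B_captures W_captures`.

Answer: 0 1

Derivation:
Move 1: B@(0,4) -> caps B=0 W=0
Move 2: W@(3,0) -> caps B=0 W=0
Move 3: B@(2,4) -> caps B=0 W=0
Move 4: W@(2,0) -> caps B=0 W=0
Move 5: B@(4,0) -> caps B=0 W=0
Move 6: W@(4,1) -> caps B=0 W=1
Move 7: B@(3,3) -> caps B=0 W=1
Move 8: W@(2,2) -> caps B=0 W=1
Move 9: B@(2,3) -> caps B=0 W=1
Move 10: W@(1,4) -> caps B=0 W=1
Move 11: B@(0,0) -> caps B=0 W=1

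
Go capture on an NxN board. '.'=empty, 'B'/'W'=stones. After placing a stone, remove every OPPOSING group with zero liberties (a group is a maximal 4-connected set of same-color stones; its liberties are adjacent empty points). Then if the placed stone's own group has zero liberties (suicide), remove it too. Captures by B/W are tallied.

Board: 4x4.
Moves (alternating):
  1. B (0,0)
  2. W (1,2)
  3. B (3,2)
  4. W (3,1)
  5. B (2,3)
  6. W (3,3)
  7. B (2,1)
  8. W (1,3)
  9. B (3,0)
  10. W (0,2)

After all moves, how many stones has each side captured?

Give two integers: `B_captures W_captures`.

Move 1: B@(0,0) -> caps B=0 W=0
Move 2: W@(1,2) -> caps B=0 W=0
Move 3: B@(3,2) -> caps B=0 W=0
Move 4: W@(3,1) -> caps B=0 W=0
Move 5: B@(2,3) -> caps B=0 W=0
Move 6: W@(3,3) -> caps B=0 W=0
Move 7: B@(2,1) -> caps B=0 W=0
Move 8: W@(1,3) -> caps B=0 W=0
Move 9: B@(3,0) -> caps B=1 W=0
Move 10: W@(0,2) -> caps B=1 W=0

Answer: 1 0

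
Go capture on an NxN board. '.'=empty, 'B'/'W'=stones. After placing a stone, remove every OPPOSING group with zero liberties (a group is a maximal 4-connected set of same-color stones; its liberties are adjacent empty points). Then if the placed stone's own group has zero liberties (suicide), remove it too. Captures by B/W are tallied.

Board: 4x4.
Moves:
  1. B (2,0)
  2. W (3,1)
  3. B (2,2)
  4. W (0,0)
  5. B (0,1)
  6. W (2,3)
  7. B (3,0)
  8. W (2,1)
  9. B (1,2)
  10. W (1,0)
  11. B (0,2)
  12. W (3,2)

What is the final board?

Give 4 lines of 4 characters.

Move 1: B@(2,0) -> caps B=0 W=0
Move 2: W@(3,1) -> caps B=0 W=0
Move 3: B@(2,2) -> caps B=0 W=0
Move 4: W@(0,0) -> caps B=0 W=0
Move 5: B@(0,1) -> caps B=0 W=0
Move 6: W@(2,3) -> caps B=0 W=0
Move 7: B@(3,0) -> caps B=0 W=0
Move 8: W@(2,1) -> caps B=0 W=0
Move 9: B@(1,2) -> caps B=0 W=0
Move 10: W@(1,0) -> caps B=0 W=2
Move 11: B@(0,2) -> caps B=0 W=2
Move 12: W@(3,2) -> caps B=0 W=2

Answer: WBB.
W.B.
.WBW
.WW.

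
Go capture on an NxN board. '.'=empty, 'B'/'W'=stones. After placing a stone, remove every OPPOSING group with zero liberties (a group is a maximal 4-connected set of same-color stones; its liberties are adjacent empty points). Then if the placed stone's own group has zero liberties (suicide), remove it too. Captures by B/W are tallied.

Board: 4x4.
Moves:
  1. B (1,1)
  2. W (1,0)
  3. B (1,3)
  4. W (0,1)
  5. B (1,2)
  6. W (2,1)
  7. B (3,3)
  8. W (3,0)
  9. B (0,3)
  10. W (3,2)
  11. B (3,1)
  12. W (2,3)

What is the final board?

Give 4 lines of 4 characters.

Answer: .W.B
WBBB
.W.W
W.W.

Derivation:
Move 1: B@(1,1) -> caps B=0 W=0
Move 2: W@(1,0) -> caps B=0 W=0
Move 3: B@(1,3) -> caps B=0 W=0
Move 4: W@(0,1) -> caps B=0 W=0
Move 5: B@(1,2) -> caps B=0 W=0
Move 6: W@(2,1) -> caps B=0 W=0
Move 7: B@(3,3) -> caps B=0 W=0
Move 8: W@(3,0) -> caps B=0 W=0
Move 9: B@(0,3) -> caps B=0 W=0
Move 10: W@(3,2) -> caps B=0 W=0
Move 11: B@(3,1) -> caps B=0 W=0
Move 12: W@(2,3) -> caps B=0 W=1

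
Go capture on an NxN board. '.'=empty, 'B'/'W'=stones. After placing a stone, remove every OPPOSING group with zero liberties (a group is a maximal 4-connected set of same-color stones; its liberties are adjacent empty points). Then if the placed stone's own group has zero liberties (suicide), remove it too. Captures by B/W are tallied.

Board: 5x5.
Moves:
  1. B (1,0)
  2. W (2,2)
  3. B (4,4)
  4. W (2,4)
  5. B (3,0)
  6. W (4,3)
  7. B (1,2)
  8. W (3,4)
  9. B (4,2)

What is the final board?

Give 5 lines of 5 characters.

Move 1: B@(1,0) -> caps B=0 W=0
Move 2: W@(2,2) -> caps B=0 W=0
Move 3: B@(4,4) -> caps B=0 W=0
Move 4: W@(2,4) -> caps B=0 W=0
Move 5: B@(3,0) -> caps B=0 W=0
Move 6: W@(4,3) -> caps B=0 W=0
Move 7: B@(1,2) -> caps B=0 W=0
Move 8: W@(3,4) -> caps B=0 W=1
Move 9: B@(4,2) -> caps B=0 W=1

Answer: .....
B.B..
..W.W
B...W
..BW.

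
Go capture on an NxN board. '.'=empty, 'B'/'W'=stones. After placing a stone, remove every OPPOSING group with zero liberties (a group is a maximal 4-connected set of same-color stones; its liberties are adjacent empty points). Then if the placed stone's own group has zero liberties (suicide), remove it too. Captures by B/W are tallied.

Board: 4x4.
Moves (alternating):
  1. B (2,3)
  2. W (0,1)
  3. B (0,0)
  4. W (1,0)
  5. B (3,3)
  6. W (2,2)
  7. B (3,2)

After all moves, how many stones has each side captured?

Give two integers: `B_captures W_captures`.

Move 1: B@(2,3) -> caps B=0 W=0
Move 2: W@(0,1) -> caps B=0 W=0
Move 3: B@(0,0) -> caps B=0 W=0
Move 4: W@(1,0) -> caps B=0 W=1
Move 5: B@(3,3) -> caps B=0 W=1
Move 6: W@(2,2) -> caps B=0 W=1
Move 7: B@(3,2) -> caps B=0 W=1

Answer: 0 1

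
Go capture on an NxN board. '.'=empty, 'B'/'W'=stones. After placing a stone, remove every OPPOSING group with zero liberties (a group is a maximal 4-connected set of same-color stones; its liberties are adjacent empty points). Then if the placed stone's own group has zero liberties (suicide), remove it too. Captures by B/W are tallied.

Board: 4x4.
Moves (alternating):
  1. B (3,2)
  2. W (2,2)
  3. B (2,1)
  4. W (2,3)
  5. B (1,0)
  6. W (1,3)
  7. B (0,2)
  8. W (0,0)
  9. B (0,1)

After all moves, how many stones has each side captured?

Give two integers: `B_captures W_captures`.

Move 1: B@(3,2) -> caps B=0 W=0
Move 2: W@(2,2) -> caps B=0 W=0
Move 3: B@(2,1) -> caps B=0 W=0
Move 4: W@(2,3) -> caps B=0 W=0
Move 5: B@(1,0) -> caps B=0 W=0
Move 6: W@(1,3) -> caps B=0 W=0
Move 7: B@(0,2) -> caps B=0 W=0
Move 8: W@(0,0) -> caps B=0 W=0
Move 9: B@(0,1) -> caps B=1 W=0

Answer: 1 0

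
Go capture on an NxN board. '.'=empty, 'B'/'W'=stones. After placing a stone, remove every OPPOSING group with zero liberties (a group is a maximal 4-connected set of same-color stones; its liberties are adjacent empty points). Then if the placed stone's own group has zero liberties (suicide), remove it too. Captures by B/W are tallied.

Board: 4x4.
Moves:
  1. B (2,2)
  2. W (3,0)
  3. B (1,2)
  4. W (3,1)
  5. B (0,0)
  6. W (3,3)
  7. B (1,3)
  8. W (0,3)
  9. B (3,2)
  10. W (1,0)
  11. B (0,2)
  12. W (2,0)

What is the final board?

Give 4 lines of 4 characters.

Move 1: B@(2,2) -> caps B=0 W=0
Move 2: W@(3,0) -> caps B=0 W=0
Move 3: B@(1,2) -> caps B=0 W=0
Move 4: W@(3,1) -> caps B=0 W=0
Move 5: B@(0,0) -> caps B=0 W=0
Move 6: W@(3,3) -> caps B=0 W=0
Move 7: B@(1,3) -> caps B=0 W=0
Move 8: W@(0,3) -> caps B=0 W=0
Move 9: B@(3,2) -> caps B=0 W=0
Move 10: W@(1,0) -> caps B=0 W=0
Move 11: B@(0,2) -> caps B=1 W=0
Move 12: W@(2,0) -> caps B=1 W=0

Answer: B.B.
W.BB
W.B.
WWBW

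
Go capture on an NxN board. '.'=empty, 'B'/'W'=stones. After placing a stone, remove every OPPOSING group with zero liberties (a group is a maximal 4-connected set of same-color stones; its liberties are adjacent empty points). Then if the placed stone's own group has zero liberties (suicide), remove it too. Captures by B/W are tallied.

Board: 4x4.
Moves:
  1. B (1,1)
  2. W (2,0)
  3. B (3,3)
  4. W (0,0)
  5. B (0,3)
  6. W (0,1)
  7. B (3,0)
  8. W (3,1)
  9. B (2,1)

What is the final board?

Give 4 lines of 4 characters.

Move 1: B@(1,1) -> caps B=0 W=0
Move 2: W@(2,0) -> caps B=0 W=0
Move 3: B@(3,3) -> caps B=0 W=0
Move 4: W@(0,0) -> caps B=0 W=0
Move 5: B@(0,3) -> caps B=0 W=0
Move 6: W@(0,1) -> caps B=0 W=0
Move 7: B@(3,0) -> caps B=0 W=0
Move 8: W@(3,1) -> caps B=0 W=1
Move 9: B@(2,1) -> caps B=0 W=1

Answer: WW.B
.B..
WB..
.W.B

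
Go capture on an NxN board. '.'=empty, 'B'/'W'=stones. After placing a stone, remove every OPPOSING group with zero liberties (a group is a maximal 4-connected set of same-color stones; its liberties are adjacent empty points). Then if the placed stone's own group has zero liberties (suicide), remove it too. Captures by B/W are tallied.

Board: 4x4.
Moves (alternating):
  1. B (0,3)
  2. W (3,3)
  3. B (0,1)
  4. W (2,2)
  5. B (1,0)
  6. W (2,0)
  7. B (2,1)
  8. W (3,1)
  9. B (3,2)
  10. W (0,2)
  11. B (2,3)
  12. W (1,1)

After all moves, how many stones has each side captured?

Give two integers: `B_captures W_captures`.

Answer: 0 1

Derivation:
Move 1: B@(0,3) -> caps B=0 W=0
Move 2: W@(3,3) -> caps B=0 W=0
Move 3: B@(0,1) -> caps B=0 W=0
Move 4: W@(2,2) -> caps B=0 W=0
Move 5: B@(1,0) -> caps B=0 W=0
Move 6: W@(2,0) -> caps B=0 W=0
Move 7: B@(2,1) -> caps B=0 W=0
Move 8: W@(3,1) -> caps B=0 W=0
Move 9: B@(3,2) -> caps B=0 W=0
Move 10: W@(0,2) -> caps B=0 W=0
Move 11: B@(2,3) -> caps B=0 W=0
Move 12: W@(1,1) -> caps B=0 W=1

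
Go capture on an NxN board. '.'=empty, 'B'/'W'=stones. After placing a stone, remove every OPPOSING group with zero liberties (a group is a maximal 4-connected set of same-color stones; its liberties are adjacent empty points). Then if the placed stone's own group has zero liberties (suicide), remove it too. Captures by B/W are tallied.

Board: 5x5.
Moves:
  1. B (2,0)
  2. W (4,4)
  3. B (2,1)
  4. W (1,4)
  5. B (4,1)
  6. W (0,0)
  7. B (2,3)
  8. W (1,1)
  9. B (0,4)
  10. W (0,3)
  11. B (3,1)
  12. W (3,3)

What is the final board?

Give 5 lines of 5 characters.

Answer: W..W.
.W..W
BB.B.
.B.W.
.B..W

Derivation:
Move 1: B@(2,0) -> caps B=0 W=0
Move 2: W@(4,4) -> caps B=0 W=0
Move 3: B@(2,1) -> caps B=0 W=0
Move 4: W@(1,4) -> caps B=0 W=0
Move 5: B@(4,1) -> caps B=0 W=0
Move 6: W@(0,0) -> caps B=0 W=0
Move 7: B@(2,3) -> caps B=0 W=0
Move 8: W@(1,1) -> caps B=0 W=0
Move 9: B@(0,4) -> caps B=0 W=0
Move 10: W@(0,3) -> caps B=0 W=1
Move 11: B@(3,1) -> caps B=0 W=1
Move 12: W@(3,3) -> caps B=0 W=1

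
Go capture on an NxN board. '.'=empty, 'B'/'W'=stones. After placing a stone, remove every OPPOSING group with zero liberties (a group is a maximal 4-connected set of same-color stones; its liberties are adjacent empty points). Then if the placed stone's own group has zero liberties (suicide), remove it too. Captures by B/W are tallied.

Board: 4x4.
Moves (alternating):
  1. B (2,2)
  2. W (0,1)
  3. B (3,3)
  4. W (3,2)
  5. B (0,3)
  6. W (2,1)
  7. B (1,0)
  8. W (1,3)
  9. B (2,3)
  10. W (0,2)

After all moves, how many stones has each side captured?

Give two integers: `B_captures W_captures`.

Answer: 0 1

Derivation:
Move 1: B@(2,2) -> caps B=0 W=0
Move 2: W@(0,1) -> caps B=0 W=0
Move 3: B@(3,3) -> caps B=0 W=0
Move 4: W@(3,2) -> caps B=0 W=0
Move 5: B@(0,3) -> caps B=0 W=0
Move 6: W@(2,1) -> caps B=0 W=0
Move 7: B@(1,0) -> caps B=0 W=0
Move 8: W@(1,3) -> caps B=0 W=0
Move 9: B@(2,3) -> caps B=0 W=0
Move 10: W@(0,2) -> caps B=0 W=1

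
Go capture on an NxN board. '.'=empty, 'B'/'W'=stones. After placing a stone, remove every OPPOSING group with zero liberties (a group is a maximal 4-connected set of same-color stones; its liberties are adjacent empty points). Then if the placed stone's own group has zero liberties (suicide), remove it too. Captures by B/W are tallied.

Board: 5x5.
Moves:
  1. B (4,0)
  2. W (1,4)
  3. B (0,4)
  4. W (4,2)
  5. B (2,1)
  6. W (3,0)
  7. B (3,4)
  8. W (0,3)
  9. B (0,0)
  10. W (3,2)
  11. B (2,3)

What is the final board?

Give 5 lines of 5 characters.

Answer: B..W.
....W
.B.B.
W.W.B
B.W..

Derivation:
Move 1: B@(4,0) -> caps B=0 W=0
Move 2: W@(1,4) -> caps B=0 W=0
Move 3: B@(0,4) -> caps B=0 W=0
Move 4: W@(4,2) -> caps B=0 W=0
Move 5: B@(2,1) -> caps B=0 W=0
Move 6: W@(3,0) -> caps B=0 W=0
Move 7: B@(3,4) -> caps B=0 W=0
Move 8: W@(0,3) -> caps B=0 W=1
Move 9: B@(0,0) -> caps B=0 W=1
Move 10: W@(3,2) -> caps B=0 W=1
Move 11: B@(2,3) -> caps B=0 W=1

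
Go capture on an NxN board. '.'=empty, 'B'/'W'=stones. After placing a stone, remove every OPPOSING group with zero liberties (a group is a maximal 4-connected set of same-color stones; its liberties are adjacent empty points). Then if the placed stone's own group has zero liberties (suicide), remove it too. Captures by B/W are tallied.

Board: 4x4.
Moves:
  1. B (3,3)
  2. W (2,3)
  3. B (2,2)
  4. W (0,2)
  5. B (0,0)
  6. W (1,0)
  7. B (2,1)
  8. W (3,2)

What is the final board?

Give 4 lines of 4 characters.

Answer: B.W.
W...
.BBW
..W.

Derivation:
Move 1: B@(3,3) -> caps B=0 W=0
Move 2: W@(2,3) -> caps B=0 W=0
Move 3: B@(2,2) -> caps B=0 W=0
Move 4: W@(0,2) -> caps B=0 W=0
Move 5: B@(0,0) -> caps B=0 W=0
Move 6: W@(1,0) -> caps B=0 W=0
Move 7: B@(2,1) -> caps B=0 W=0
Move 8: W@(3,2) -> caps B=0 W=1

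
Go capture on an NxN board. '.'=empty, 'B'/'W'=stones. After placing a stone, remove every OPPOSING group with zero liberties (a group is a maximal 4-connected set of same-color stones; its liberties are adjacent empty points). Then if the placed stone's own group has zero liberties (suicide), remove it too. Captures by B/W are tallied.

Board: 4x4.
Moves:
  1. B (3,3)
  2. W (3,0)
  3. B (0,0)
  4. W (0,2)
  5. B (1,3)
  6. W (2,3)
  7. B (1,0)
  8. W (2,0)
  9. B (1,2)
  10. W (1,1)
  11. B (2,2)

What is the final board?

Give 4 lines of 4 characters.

Answer: B.W.
BWBB
W.B.
W..B

Derivation:
Move 1: B@(3,3) -> caps B=0 W=0
Move 2: W@(3,0) -> caps B=0 W=0
Move 3: B@(0,0) -> caps B=0 W=0
Move 4: W@(0,2) -> caps B=0 W=0
Move 5: B@(1,3) -> caps B=0 W=0
Move 6: W@(2,3) -> caps B=0 W=0
Move 7: B@(1,0) -> caps B=0 W=0
Move 8: W@(2,0) -> caps B=0 W=0
Move 9: B@(1,2) -> caps B=0 W=0
Move 10: W@(1,1) -> caps B=0 W=0
Move 11: B@(2,2) -> caps B=1 W=0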